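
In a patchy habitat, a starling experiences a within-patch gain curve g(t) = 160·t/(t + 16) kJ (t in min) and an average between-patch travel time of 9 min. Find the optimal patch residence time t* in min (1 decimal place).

12.0 min

Optimal t* satisfies g'(t*) = g(t*)/(T + t*).
g'(t) = 160·16/(t + 16)². Setting 160·16/(t+16)² = 160t/[(t+16)(9+t)] gives 16(9+t) = t(t+16), so t² = 16×9 = 144.
t* = √144 = 12 min.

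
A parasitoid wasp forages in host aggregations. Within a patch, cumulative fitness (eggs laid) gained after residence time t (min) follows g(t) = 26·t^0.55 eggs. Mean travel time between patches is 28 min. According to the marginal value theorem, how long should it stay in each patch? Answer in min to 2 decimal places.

By the marginal value theorem, leave when the instantaneous gain rate g'(t) equals the habitat-wide average g(t)/(T + t).
g'(t) = 0.55·26·t^-0.45. Setting 0.55·26·t^-0.45 = 26·t^0.55/(28+t) gives 0.55(28+t) = t, so 0.45·t = 0.55×28.
t* = 0.55×28/0.45 = 34.22 min.

34.22 min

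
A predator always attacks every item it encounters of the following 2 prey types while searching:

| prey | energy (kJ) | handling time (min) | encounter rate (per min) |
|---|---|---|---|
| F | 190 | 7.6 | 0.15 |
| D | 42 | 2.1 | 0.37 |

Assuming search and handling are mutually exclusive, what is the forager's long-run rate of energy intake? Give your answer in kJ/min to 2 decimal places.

R = Σλ_iE_i / (1 + Σλ_ih_i)
Numerator: 0.15×190 + 0.37×42 = 44.04
Denominator: 1 + 0.15×7.6 + 0.37×2.1 = 2.917
R = 44.04/2.917 = 15.1 kJ/min

15.10 kJ/min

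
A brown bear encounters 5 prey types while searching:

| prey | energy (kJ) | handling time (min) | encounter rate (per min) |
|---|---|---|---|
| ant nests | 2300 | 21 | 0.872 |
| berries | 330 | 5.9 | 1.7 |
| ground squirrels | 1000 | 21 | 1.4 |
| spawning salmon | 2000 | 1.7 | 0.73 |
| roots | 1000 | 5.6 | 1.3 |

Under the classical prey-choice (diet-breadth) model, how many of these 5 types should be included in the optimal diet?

Profitabilities (E/h, kJ/min): spawning salmon 1.18e+03, roots 179, ant nests 110, berries 55.9, ground squirrels 47.6. Add prey in this order while the next type's profitability exceeds the intake rate on those already taken.
Rate on top 1: 651.5. roots: 179 < 651.5 → exclude; stop.
Optimal diet: spawning salmon — 1 of 5 types.

1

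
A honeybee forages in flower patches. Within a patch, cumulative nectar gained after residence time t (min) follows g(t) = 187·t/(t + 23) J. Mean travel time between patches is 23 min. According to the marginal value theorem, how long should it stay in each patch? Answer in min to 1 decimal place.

23.0 min

Maximise g(t)/(T+t): set derivative to zero → g'(t)(T+t) = g(t).
g'(t) = 187·23/(t + 23)². Setting 187·23/(t+23)² = 187t/[(t+23)(23+t)] gives 23(23+t) = t(t+23), so t² = 23×23 = 529.
t* = √529 = 23 min.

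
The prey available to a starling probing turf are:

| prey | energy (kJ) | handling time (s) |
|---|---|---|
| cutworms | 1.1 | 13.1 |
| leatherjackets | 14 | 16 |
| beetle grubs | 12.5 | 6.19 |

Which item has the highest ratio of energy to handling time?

beetle grubs

Profitability E/h (kJ/s): cutworms = 1.1/13.1 = 0.084, leatherjackets = 14/16 = 0.875, beetle grubs = 12.5/6.19 = 2.02.
Ranked: beetle grubs > leatherjackets > cutworms.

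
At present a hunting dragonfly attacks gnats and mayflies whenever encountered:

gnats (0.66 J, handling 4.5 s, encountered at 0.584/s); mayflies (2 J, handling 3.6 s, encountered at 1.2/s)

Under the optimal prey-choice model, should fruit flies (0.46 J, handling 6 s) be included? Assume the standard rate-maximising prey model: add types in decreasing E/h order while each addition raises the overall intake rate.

No

Intake rate on the current diet: R = (0.584×0.66 + 1.2×2) / (1 + 0.584×4.5 + 1.2×3.6) = 2.785/7.948 = 0.3505 J/s.
Profitability of fruit flies: 0.46/6 = 0.07667 J/s.
Since 0.07667 < R, time spent handling fruit flies is better spent searching.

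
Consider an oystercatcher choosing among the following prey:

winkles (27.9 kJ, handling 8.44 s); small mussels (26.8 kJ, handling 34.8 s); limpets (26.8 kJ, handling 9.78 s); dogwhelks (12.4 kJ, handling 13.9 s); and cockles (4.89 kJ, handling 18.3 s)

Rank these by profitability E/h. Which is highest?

winkles

Profitability E/h (kJ/s): winkles = 27.9/8.44 = 3.31, small mussels = 26.8/34.8 = 0.77, limpets = 26.8/9.78 = 2.74, dogwhelks = 12.4/13.9 = 0.892, cockles = 4.89/18.3 = 0.267.
Ranked: winkles > limpets > dogwhelks > small mussels > cockles.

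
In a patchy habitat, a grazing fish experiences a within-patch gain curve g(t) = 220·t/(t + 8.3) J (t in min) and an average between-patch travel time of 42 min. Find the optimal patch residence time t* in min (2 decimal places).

18.67 min

Optimal t* satisfies g'(t*) = g(t*)/(T + t*).
g'(t) = 220·8.3/(t + 8.3)². Setting 220·8.3/(t+8.3)² = 220t/[(t+8.3)(42+t)] gives 8.3(42+t) = t(t+8.3), so t² = 8.3×42 = 348.6.
t* = √348.6 = 18.67 min.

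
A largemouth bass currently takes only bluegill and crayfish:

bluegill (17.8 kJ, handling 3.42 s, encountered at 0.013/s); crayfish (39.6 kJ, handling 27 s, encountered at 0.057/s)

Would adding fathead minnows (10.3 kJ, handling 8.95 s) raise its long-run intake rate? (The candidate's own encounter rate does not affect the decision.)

Yes

Current rate: (0.013×17.8 + 0.057×39.6)/(1 + 0.013×3.42 + 0.057×27) = 0.9633 kJ/s.
Profitability of fathead minnows: 10.3/8.95 = 1.151 kJ/s.
1.151 > 0.9633, so adding fathead minnows raises the average — include it.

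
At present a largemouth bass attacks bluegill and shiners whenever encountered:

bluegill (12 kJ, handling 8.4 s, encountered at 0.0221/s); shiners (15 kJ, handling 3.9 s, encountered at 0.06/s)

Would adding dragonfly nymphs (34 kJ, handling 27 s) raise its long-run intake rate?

On bluegill and shiners alone, R = ΣλE/(1+Σλh) = 1.165/1.42 = 0.8208 kJ/s.
Profitability of dragonfly nymphs: 34/27 = 1.259 kJ/s.
1.259 > 0.8208, so adding dragonfly nymphs raises the average — include it.

Yes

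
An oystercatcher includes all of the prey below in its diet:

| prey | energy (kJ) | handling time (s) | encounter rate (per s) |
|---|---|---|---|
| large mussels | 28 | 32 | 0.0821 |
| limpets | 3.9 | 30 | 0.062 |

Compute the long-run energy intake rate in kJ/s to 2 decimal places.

Energy encountered per unit search time: 0.0821×28 + 0.062×3.9 = 2.541 kJ/s.
Handling time per unit search time: 0.0821×32 + 0.062×30 = 4.487.
Rate = 2.541/(1 + 4.487) = 0.463 kJ/s.

0.46 kJ/s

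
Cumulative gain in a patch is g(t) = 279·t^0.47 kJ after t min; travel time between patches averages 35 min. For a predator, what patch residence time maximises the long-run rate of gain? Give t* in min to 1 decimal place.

Optimal t* satisfies g'(t*) = g(t*)/(T + t*).
g'(t) = 0.47·279·t^-0.53. Setting 0.47·279·t^-0.53 = 279·t^0.47/(35+t) gives 0.47(35+t) = t, so 0.53·t = 0.47×35.
t* = 0.47×35/0.53 = 31.04 min.

31.0 min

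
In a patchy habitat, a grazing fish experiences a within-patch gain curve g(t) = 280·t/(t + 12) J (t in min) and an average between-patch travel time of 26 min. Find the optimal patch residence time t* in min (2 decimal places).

Maximise g(t)/(T+t): set derivative to zero → g'(t)(T+t) = g(t).
g'(t) = 280·12/(t + 12)². Setting 280·12/(t+12)² = 280t/[(t+12)(26+t)] gives 12(26+t) = t(t+12), so t² = 12×26 = 312.
t* = √312 = 17.66 min.

17.66 min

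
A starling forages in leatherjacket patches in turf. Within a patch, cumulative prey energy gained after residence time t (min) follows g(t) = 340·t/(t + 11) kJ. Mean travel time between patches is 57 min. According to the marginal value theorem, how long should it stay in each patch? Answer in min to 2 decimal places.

25.04 min

By the marginal value theorem, leave when the instantaneous gain rate g'(t) equals the habitat-wide average g(t)/(T + t).
g'(t) = 340·11/(t + 11)². Setting 340·11/(t+11)² = 340t/[(t+11)(57+t)] gives 11(57+t) = t(t+11), so t² = 11×57 = 627.
t* = √627 = 25.04 min.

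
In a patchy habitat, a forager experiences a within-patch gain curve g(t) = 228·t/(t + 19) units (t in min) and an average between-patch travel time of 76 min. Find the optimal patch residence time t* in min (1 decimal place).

Maximise g(t)/(T+t): set derivative to zero → g'(t)(T+t) = g(t).
g'(t) = 228·19/(t + 19)². Setting 228·19/(t+19)² = 228t/[(t+19)(76+t)] gives 19(76+t) = t(t+19), so t² = 19×76 = 1444.
t* = √1444 = 38 min.

38.0 min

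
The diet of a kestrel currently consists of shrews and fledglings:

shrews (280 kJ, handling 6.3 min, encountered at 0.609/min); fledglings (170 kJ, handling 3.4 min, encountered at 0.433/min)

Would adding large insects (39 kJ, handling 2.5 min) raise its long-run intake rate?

No

On shrews and fledglings alone, R = ΣλE/(1+Σλh) = 244.1/6.309 = 38.7 kJ/min.
Profitability of large insects: 39/2.5 = 15.6 kJ/min.
15.6 < 38.7, so adding large insects would lower the average — exclude it.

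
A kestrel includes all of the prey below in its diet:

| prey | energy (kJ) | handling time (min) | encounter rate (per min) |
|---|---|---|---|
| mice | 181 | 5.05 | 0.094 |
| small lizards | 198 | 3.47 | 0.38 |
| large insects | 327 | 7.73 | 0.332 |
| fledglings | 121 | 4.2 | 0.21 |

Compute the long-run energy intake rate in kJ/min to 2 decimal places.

R = Σλ_iE_i / (1 + Σλ_ih_i)
Numerator: 0.094×181 + 0.38×198 + 0.332×327 + 0.21×121 = 226.2
Denominator: 1 + 0.094×5.05 + 0.38×3.47 + 0.332×7.73 + 0.21×4.2 = 6.242
R = 226.2/6.242 = 36.24 kJ/min

36.24 kJ/min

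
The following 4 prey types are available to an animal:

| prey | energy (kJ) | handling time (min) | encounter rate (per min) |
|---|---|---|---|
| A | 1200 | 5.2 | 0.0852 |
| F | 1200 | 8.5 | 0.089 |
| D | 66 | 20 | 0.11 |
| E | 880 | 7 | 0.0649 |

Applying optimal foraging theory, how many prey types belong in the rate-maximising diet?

3

E/h in descending order: A 231, F 141, E 126, D 3.3 kJ/min. The optimal diet is the largest prefix of this list for which every included type satisfies E_i/h_i > R on the types above it.
Rate on top 1: 70.85. F: 141 > 70.85 → include.
Rate on top 2: 95.04. E: 126 > 95.04 → include.
Rate on top 3: 100.3. D: 3.3 < 100.3 → exclude; stop.
Optimal diet: A, F, E — 3 of 4 types.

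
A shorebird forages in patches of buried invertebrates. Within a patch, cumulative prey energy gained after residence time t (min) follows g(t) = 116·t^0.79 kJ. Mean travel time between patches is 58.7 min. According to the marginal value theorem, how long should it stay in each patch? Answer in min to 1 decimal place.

220.8 min

By the marginal value theorem, leave when the instantaneous gain rate g'(t) equals the habitat-wide average g(t)/(T + t).
g'(t) = 0.79·116·t^-0.21. Setting 0.79·116·t^-0.21 = 116·t^0.79/(58.7+t) gives 0.79(58.7+t) = t, so 0.21·t = 0.79×58.7.
t* = 0.79×58.7/0.21 = 220.8 min.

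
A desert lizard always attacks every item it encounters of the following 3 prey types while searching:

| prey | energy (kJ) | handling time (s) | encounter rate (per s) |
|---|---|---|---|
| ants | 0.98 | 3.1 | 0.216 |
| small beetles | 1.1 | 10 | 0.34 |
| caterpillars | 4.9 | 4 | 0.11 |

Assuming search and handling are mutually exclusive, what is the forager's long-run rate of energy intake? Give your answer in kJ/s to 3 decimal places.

Energy encountered per unit search time: 0.216×0.98 + 0.34×1.1 + 0.11×4.9 = 1.125 kJ/s.
Handling time per unit search time: 0.216×3.1 + 0.34×10 + 0.11×4 = 4.51.
Rate = 1.125/(1 + 4.51) = 0.2041 kJ/s.

0.204 kJ/s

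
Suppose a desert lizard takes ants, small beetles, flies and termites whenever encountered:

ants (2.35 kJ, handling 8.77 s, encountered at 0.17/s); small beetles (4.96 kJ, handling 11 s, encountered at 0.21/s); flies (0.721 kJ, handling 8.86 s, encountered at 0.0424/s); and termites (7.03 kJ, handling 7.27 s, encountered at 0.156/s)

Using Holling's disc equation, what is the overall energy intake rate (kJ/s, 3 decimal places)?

0.407 kJ/s

R = (0.17×2.35 + 0.21×4.96 + 0.0424×0.721 + 0.156×7.03) / (1 + 0.17×8.77 + 0.21×11 + 0.0424×8.86 + 0.156×7.27) = 2.568/6.311 = 0.407 kJ/s.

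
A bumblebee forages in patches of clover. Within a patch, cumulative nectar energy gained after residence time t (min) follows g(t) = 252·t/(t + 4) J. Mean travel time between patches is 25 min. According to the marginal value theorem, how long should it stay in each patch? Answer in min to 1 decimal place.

Optimal t* satisfies g'(t*) = g(t*)/(T + t*).
g'(t) = 252·4/(t + 4)². Setting 252·4/(t+4)² = 252t/[(t+4)(25+t)] gives 4(25+t) = t(t+4), so t² = 4×25 = 100.
t* = √100 = 10 min.

10.0 min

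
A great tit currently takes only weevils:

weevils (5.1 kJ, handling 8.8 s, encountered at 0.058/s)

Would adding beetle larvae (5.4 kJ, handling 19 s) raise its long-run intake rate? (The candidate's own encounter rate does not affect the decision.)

Yes

Intake rate on the current diet: R = (0.058×5.1) / (1 + 0.058×8.8) = 0.2958/1.51 = 0.1958 kJ/s.
Profitability of beetle larvae: 5.4/19 = 0.2842 kJ/s.
0.2842 > 0.1958, so adding beetle larvae raises the average — include it.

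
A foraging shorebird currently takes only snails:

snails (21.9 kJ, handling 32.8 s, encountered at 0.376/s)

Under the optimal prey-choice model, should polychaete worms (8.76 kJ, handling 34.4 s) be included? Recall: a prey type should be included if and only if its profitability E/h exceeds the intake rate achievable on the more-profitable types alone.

Current rate: (0.376×21.9)/(1 + 0.376×32.8) = 0.6176 kJ/s.
polychaete worms: E/h = 8.76/34.4 = 0.2547 kJ/s.
0.2547 < 0.6176, so adding polychaete worms would lower the average — exclude it.

No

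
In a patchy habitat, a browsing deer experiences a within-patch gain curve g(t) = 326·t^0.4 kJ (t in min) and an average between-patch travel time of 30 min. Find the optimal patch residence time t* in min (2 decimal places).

20.00 min

Maximise g(t)/(T+t): set derivative to zero → g'(t)(T+t) = g(t).
g'(t) = 0.4·326·t^-0.6. Setting 0.4·326·t^-0.6 = 326·t^0.4/(30+t) gives 0.4(30+t) = t, so 0.60·t = 0.4×30.
t* = 0.4×30/0.60 = 20 min.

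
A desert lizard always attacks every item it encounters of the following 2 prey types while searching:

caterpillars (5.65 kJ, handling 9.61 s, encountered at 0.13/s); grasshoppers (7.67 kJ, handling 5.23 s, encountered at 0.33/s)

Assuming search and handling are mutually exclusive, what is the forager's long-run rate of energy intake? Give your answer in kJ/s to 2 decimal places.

R = Σλ_iE_i / (1 + Σλ_ih_i)
Numerator: 0.13×5.65 + 0.33×7.67 = 3.266
Denominator: 1 + 0.13×9.61 + 0.33×5.23 = 3.975
R = 3.266/3.975 = 0.8215 kJ/s

0.82 kJ/s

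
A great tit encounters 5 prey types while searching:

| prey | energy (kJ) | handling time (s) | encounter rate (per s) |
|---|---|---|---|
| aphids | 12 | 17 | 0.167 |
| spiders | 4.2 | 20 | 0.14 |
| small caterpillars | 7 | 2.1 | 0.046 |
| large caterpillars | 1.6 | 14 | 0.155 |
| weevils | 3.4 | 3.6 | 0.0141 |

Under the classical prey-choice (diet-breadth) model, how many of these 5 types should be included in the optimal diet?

Profitabilities (E/h, kJ/s): small caterpillars 3.33, weevils 0.944, aphids 0.706, spiders 0.21, large caterpillars 0.114. Add prey in this order while the next type's profitability exceeds the intake rate on those already taken.
Rate on top 1: 0.2936. weevils: 0.944 > 0.2936 → include.
Rate on top 2: 0.3224. aphids: 0.706 > 0.3224 → include.
Rate on top 3: 0.5955. spiders: 0.21 < 0.5955 → exclude; stop.
Optimal diet: small caterpillars, weevils, aphids — 3 of 5 types.

3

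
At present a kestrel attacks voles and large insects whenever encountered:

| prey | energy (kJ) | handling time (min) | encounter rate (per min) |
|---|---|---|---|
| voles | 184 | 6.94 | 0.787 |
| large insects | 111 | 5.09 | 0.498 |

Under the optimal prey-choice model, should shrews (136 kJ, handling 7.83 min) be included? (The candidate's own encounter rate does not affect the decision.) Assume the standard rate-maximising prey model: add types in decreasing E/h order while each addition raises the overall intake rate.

No

On voles and large insects alone, R = ΣλE/(1+Σλh) = 200.1/8.997 = 22.24 kJ/min.
Profitability of shrews: 136/7.83 = 17.37 kJ/min.
17.37 < 22.24, so adding shrews would lower the average — exclude it.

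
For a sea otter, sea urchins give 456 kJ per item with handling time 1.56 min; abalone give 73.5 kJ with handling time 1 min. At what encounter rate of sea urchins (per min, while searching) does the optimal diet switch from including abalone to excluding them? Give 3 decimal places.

0.215 per min

The zero-one rule: include abalone iff E₂/h₂ > λE₁/(1+λh₁). Equality gives the switch point.
λE₁h₂ = E₂ + λE₂h₁ ⇒ λ = E₂/(E₁h₂ − E₂h₁) = 73.5/(456 − 114.7) = 0.2153 per min.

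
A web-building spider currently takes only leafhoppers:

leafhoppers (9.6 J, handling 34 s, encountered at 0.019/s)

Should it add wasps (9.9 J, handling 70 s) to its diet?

Current rate: (0.019×9.6)/(1 + 0.019×34) = 0.1108 J/s.
wasps: E/h = 9.9/70 = 0.1414 J/s.
Since 0.1414 > R, including wasps increases the long-run rate.

Yes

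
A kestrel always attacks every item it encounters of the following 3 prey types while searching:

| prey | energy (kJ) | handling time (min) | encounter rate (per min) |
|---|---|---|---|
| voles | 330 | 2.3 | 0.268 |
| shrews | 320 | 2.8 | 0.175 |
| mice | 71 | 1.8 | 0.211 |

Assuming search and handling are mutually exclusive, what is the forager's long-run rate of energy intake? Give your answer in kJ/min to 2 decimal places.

R = (0.268×330 + 0.175×320 + 0.211×71) / (1 + 0.268×2.3 + 0.175×2.8 + 0.211×1.8) = 159.4/2.486 = 64.12 kJ/min.

64.12 kJ/min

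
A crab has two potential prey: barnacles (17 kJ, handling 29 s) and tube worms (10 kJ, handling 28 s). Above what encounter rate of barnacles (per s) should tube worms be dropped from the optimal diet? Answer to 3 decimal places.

0.054 per s

The zero-one rule: include tube worms iff E₂/h₂ > λE₁/(1+λh₁). Equality gives the switch point.
λE₁h₂ = E₂ + λE₂h₁ ⇒ λ = E₂/(E₁h₂ − E₂h₁) = 10/(476 − 290) = 0.05376 per s.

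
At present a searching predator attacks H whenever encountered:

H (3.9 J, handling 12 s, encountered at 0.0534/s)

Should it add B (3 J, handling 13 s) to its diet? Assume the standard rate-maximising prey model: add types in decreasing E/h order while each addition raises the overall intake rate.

Yes

Intake rate on the current diet: R = (0.0534×3.9) / (1 + 0.0534×12) = 0.2083/1.641 = 0.1269 J/s.
Profitability of B: 3/13 = 0.2308 J/s.
Since 0.2308 > R, including B increases the long-run rate.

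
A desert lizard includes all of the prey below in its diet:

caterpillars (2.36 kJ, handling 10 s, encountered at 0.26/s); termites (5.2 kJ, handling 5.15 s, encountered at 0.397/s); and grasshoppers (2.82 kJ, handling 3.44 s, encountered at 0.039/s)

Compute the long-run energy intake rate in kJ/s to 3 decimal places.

0.482 kJ/s

R = (0.26×2.36 + 0.397×5.2 + 0.039×2.82) / (1 + 0.26×10 + 0.397×5.15 + 0.039×3.44) = 2.788/5.779 = 0.4825 kJ/s.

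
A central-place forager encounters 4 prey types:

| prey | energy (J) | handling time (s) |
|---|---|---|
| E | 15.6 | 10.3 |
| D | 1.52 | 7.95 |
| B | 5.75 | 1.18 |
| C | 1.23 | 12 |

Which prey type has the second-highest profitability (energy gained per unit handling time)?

In descending order of E/h:
B: 5.75/1.18 = 4.87 J/s
E: 15.6/10.3 = 1.51 J/s
D: 1.52/7.95 = 0.191 J/s
C: 1.23/12 = 0.102 J/s

E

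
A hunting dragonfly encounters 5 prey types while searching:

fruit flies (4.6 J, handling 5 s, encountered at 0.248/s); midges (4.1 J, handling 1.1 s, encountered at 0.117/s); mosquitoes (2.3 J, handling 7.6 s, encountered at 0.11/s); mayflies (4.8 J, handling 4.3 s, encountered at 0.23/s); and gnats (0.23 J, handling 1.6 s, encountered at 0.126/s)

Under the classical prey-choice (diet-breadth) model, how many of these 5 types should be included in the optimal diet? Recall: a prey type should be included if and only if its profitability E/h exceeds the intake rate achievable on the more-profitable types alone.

3

Profitabilities (E/h, J/s): midges 3.73, mayflies 1.12, fruit flies 0.92, mosquitoes 0.303, gnats 0.144. Add prey in this order while the next type's profitability exceeds the intake rate on those already taken.
Rate on top 1: 0.425. mayflies: 1.12 > 0.425 → include.
Rate on top 2: 0.7478. fruit flies: 0.92 > 0.7478 → include.
Rate on top 3: 0.8114. mosquitoes: 0.303 < 0.8114 → exclude; stop.
Optimal diet: midges, mayflies, fruit flies — 3 of 5 types.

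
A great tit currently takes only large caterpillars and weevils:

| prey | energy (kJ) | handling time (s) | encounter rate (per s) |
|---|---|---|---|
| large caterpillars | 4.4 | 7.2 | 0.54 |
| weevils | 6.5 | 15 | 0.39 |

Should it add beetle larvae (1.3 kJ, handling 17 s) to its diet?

No

Current rate: (0.54×4.4 + 0.39×6.5)/(1 + 0.54×7.2 + 0.39×15) = 0.4573 kJ/s.
beetle larvae: E/h = 1.3/17 = 0.07647 kJ/s.
0.07647 < 0.4573, so adding beetle larvae would lower the average — exclude it.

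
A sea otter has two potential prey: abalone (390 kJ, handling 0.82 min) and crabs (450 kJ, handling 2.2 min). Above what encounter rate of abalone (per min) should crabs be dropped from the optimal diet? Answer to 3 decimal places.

The zero-one rule: include crabs iff E₂/h₂ > λE₁/(1+λh₁). Equality gives the switch point.
λE₁h₂ = E₂ + λE₂h₁ ⇒ λ = E₂/(E₁h₂ − E₂h₁) = 450/(858 − 369) = 0.9202 per min.

0.920 per min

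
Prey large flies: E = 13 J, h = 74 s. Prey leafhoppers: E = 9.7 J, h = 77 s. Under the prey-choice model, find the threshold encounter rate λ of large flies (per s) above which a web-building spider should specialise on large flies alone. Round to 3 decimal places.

Drop leafhoppers once their profitability E₂/h₂ falls below the rate achievable on large flies alone: E₂/h₂ = λE₁/(1 + λh₁).
Solve for λ: λE₁h₂ = E₂(1 + λh₁) → λ(E₁h₂ − E₂h₁) = E₂ → λ = E₂/(E₁h₂ − E₂h₁).
λ = 9.7/(13×77 − 9.7×74) = 9.7/283.2 = 0.03425 per s.

0.034 per s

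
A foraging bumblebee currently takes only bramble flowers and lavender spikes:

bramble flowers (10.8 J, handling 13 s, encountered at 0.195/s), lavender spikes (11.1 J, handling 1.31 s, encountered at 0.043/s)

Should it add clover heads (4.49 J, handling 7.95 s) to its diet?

Current rate: (0.195×10.8 + 0.043×11.1)/(1 + 0.195×13 + 0.043×1.31) = 0.7193 J/s.
clover heads: E/h = 4.49/7.95 = 0.5648 J/s.
0.5648 < 0.7193, so adding clover heads would lower the average — exclude it.

No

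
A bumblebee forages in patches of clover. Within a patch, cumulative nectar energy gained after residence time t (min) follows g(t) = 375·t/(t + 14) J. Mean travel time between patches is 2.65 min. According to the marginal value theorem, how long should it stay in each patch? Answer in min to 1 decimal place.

6.1 min

By the marginal value theorem, leave when the instantaneous gain rate g'(t) equals the habitat-wide average g(t)/(T + t).
g'(t) = 375·14/(t + 14)². Setting 375·14/(t+14)² = 375t/[(t+14)(2.65+t)] gives 14(2.65+t) = t(t+14), so t² = 14×2.65 = 37.1.
t* = √37.1 = 6.091 min.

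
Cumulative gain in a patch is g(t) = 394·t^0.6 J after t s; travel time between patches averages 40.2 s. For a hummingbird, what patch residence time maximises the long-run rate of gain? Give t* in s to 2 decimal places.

Optimal t* satisfies g'(t*) = g(t*)/(T + t*).
g'(t) = 0.6·394·t^-0.4. Setting 0.6·394·t^-0.4 = 394·t^0.6/(40.2+t) gives 0.6(40.2+t) = t, so 0.40·t = 0.6×40.2.
t* = 0.6×40.2/0.40 = 60.3 s.

60.30 s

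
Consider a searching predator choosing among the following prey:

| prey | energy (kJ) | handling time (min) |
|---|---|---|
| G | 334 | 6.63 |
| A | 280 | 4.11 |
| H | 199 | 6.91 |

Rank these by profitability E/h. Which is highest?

Profitability E/h (kJ/min): G = 334/6.63 = 50.4, A = 280/4.11 = 68.1, H = 199/6.91 = 28.8.
Ranked: A > G > H.

A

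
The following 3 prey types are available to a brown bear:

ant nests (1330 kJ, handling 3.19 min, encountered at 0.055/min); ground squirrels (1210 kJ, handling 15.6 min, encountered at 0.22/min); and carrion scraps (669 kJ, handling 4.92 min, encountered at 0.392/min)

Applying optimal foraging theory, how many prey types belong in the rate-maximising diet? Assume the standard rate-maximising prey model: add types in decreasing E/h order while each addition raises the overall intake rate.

2

Rank by E/h (kJ/min): ant nests 417, carrion scraps 136, ground squirrels 77.6. Include each in turn until the next type's E/h falls below the running intake rate.
Rate on top 1: 62.23. carrion scraps: 136 > 62.23 → include.
Rate on top 2: 108.1. ground squirrels: 77.6 < 108.1 → exclude; stop.
Optimal diet: ant nests, carrion scraps — 2 of 3 types.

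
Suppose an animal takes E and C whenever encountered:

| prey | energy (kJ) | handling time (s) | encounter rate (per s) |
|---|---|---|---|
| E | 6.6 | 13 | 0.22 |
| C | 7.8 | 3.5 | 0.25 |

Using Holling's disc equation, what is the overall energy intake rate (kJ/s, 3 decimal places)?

R = (0.22×6.6 + 0.25×7.8) / (1 + 0.22×13 + 0.25×3.5) = 3.402/4.735 = 0.7185 kJ/s.

0.718 kJ/s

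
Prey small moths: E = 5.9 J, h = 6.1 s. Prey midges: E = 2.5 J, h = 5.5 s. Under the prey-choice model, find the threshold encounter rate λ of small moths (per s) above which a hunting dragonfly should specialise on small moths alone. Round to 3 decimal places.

0.145 per s

At the threshold, the rate on small moths alone equals the profitability of midges: λ·5.9/(1 + λ·6.1) = 2.5/5.5 = 0.4545.
Rearranging, λ(5.9 − 0.4545×6.1) = 0.4545, so λ = 0.4545/3.127 = 0.1453 per s.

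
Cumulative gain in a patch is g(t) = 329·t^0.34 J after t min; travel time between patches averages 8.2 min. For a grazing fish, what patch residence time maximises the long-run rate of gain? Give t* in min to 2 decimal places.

4.22 min

By the marginal value theorem, leave when the instantaneous gain rate g'(t) equals the habitat-wide average g(t)/(T + t).
g'(t) = 0.34·329·t^-0.66. Setting 0.34·329·t^-0.66 = 329·t^0.34/(8.2+t) gives 0.34(8.2+t) = t, so 0.66·t = 0.34×8.2.
t* = 0.34×8.2/0.66 = 4.224 min.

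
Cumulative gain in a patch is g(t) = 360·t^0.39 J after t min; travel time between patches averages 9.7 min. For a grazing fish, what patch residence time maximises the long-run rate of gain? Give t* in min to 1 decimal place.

Maximise g(t)/(T+t): set derivative to zero → g'(t)(T+t) = g(t).
g'(t) = 0.39·360·t^-0.61. Setting 0.39·360·t^-0.61 = 360·t^0.39/(9.7+t) gives 0.39(9.7+t) = t, so 0.61·t = 0.39×9.7.
t* = 0.39×9.7/0.61 = 6.202 min.

6.2 min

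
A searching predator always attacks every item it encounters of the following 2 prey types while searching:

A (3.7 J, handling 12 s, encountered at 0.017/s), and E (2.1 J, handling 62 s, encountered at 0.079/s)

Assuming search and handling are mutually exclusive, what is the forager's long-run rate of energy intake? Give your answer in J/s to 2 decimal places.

0.04 J/s

R = (0.017×3.7 + 0.079×2.1) / (1 + 0.017×12 + 0.079×62) = 0.2288/6.102 = 0.0375 J/s.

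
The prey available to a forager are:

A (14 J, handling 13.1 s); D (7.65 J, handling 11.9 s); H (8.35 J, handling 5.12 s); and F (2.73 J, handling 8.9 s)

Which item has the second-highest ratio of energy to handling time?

Profitability E/h (J/s): A = 14/13.1 = 1.07, D = 7.65/11.9 = 0.643, H = 8.35/5.12 = 1.63, F = 2.73/8.9 = 0.307.
Ranked: H > A > D > F.

A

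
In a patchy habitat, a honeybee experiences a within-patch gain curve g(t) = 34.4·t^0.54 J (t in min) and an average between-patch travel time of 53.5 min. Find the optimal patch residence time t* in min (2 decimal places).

62.80 min

By the marginal value theorem, leave when the instantaneous gain rate g'(t) equals the habitat-wide average g(t)/(T + t).
g'(t) = 0.54·34.4·t^-0.46. Setting 0.54·34.4·t^-0.46 = 34.4·t^0.54/(53.5+t) gives 0.54(53.5+t) = t, so 0.46·t = 0.54×53.5.
t* = 0.54×53.5/0.46 = 62.8 min.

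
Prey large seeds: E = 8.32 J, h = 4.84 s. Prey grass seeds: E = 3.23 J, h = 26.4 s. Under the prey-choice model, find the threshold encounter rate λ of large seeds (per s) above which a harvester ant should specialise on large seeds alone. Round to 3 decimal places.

0.016 per s

Drop grass seeds once their profitability E₂/h₂ falls below the rate achievable on large seeds alone: E₂/h₂ = λE₁/(1 + λh₁).
Solve for λ: λE₁h₂ = E₂(1 + λh₁) → λ(E₁h₂ − E₂h₁) = E₂ → λ = E₂/(E₁h₂ − E₂h₁).
λ = 3.23/(8.32×26.4 − 3.23×4.84) = 3.23/204 = 0.01583 per s.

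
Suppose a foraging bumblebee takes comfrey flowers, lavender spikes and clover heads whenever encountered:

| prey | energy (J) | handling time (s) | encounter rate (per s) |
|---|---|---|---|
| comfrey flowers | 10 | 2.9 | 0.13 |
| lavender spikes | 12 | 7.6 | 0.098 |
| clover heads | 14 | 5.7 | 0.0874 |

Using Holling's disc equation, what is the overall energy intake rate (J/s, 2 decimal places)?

1.41 J/s

R = (0.13×10 + 0.098×12 + 0.0874×14) / (1 + 0.13×2.9 + 0.098×7.6 + 0.0874×5.7) = 3.7/2.62 = 1.412 J/s.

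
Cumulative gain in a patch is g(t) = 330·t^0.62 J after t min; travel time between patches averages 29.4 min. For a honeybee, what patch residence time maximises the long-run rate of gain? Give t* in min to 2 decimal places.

By the marginal value theorem, leave when the instantaneous gain rate g'(t) equals the habitat-wide average g(t)/(T + t).
g'(t) = 0.62·330·t^-0.38. Setting 0.62·330·t^-0.38 = 330·t^0.62/(29.4+t) gives 0.62(29.4+t) = t, so 0.38·t = 0.62×29.4.
t* = 0.62×29.4/0.38 = 47.97 min.

47.97 min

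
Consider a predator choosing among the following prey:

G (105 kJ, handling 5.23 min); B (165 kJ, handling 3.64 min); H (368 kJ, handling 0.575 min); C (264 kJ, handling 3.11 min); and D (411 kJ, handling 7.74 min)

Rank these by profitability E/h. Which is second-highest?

In descending order of E/h:
H: 368/0.575 = 640 kJ/min
C: 264/3.11 = 84.9 kJ/min
D: 411/7.74 = 53.1 kJ/min
B: 165/3.64 = 45.3 kJ/min
G: 105/5.23 = 20.1 kJ/min

C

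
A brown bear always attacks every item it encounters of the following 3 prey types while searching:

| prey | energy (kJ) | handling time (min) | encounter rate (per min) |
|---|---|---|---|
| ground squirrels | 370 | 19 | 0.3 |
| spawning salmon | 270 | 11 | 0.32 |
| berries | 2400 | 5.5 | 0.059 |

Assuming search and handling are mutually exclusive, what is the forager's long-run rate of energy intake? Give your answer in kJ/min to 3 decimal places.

32.149 kJ/min

R = (0.3×370 + 0.32×270 + 0.059×2400) / (1 + 0.3×19 + 0.32×11 + 0.059×5.5) = 339/10.54 = 32.15 kJ/min.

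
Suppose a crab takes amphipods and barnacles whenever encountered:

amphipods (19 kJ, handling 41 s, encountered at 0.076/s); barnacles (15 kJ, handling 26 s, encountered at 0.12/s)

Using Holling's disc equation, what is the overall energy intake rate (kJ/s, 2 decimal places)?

Energy encountered per unit search time: 0.076×19 + 0.12×15 = 3.244 kJ/s.
Handling time per unit search time: 0.076×41 + 0.12×26 = 6.236.
Rate = 3.244/(1 + 6.236) = 0.4483 kJ/s.

0.45 kJ/s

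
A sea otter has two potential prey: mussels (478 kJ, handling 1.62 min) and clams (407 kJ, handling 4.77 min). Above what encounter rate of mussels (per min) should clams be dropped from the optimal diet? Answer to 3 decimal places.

The zero-one rule: include clams iff E₂/h₂ > λE₁/(1+λh₁). Equality gives the switch point.
λE₁h₂ = E₂ + λE₂h₁ ⇒ λ = E₂/(E₁h₂ − E₂h₁) = 407/(2280 − 659.3) = 0.2511 per min.

0.251 per min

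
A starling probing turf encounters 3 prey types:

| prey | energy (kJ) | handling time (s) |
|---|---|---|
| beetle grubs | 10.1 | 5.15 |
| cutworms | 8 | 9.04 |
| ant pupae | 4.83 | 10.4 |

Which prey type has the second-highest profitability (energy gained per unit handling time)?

cutworms

Profitability E/h (kJ/s): beetle grubs = 10.1/5.15 = 1.96, cutworms = 8/9.04 = 0.885, ant pupae = 4.83/10.4 = 0.464.
Ranked: beetle grubs > cutworms > ant pupae.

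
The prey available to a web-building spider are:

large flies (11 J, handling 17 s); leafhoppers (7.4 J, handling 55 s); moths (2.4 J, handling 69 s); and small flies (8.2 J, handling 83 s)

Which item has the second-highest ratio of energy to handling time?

Profitability E/h (J/s): large flies = 11/17 = 0.647, leafhoppers = 7.4/55 = 0.135, moths = 2.4/69 = 0.0348, small flies = 8.2/83 = 0.0988.
Ranked: large flies > leafhoppers > small flies > moths.

leafhoppers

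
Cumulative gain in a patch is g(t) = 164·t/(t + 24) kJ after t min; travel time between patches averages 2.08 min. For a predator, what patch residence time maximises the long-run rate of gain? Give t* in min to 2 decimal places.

7.07 min

Optimal t* satisfies g'(t*) = g(t*)/(T + t*).
g'(t) = 164·24/(t + 24)². Setting 164·24/(t+24)² = 164t/[(t+24)(2.08+t)] gives 24(2.08+t) = t(t+24), so t² = 24×2.08 = 49.92.
t* = √49.92 = 7.065 min.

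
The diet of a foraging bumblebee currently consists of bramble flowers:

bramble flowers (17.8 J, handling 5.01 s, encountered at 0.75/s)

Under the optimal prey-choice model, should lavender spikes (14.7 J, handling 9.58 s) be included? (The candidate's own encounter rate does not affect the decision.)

On bramble flowers alone, R = ΣλE/(1+Σλh) = 13.35/4.758 = 2.806 J/s.
Profitability of lavender spikes: 14.7/9.58 = 1.534 J/s.
Since 1.534 < R, time spent handling lavender spikes is better spent searching.

No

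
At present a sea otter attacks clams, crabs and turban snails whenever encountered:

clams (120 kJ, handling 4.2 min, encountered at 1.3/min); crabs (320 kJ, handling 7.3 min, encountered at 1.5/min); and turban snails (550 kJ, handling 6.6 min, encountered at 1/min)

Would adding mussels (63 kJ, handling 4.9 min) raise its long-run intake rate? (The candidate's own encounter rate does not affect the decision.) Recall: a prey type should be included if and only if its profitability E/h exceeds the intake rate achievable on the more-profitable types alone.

No

On clams, crabs and turban snails alone, R = ΣλE/(1+Σλh) = 1186/24.01 = 49.4 kJ/min.
mussels: E/h = 63/4.9 = 12.86 kJ/min.
Since 12.86 < R, time spent handling mussels is better spent searching.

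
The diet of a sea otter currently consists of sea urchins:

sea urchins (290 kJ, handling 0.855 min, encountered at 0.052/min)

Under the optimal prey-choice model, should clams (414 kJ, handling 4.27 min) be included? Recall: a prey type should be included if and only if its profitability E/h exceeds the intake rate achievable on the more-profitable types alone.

On sea urchins alone, R = ΣλE/(1+Σλh) = 15.08/1.044 = 14.44 kJ/min.
clams: E/h = 414/4.27 = 96.96 kJ/min.
96.96 > 14.44, so adding clams raises the average — include it.

Yes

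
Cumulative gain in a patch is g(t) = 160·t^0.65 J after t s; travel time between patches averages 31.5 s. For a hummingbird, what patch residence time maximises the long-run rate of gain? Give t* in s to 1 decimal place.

58.5 s

Maximise g(t)/(T+t): set derivative to zero → g'(t)(T+t) = g(t).
g'(t) = 0.65·160·t^-0.35. Setting 0.65·160·t^-0.35 = 160·t^0.65/(31.5+t) gives 0.65(31.5+t) = t, so 0.35·t = 0.65×31.5.
t* = 0.65×31.5/0.35 = 58.5 s.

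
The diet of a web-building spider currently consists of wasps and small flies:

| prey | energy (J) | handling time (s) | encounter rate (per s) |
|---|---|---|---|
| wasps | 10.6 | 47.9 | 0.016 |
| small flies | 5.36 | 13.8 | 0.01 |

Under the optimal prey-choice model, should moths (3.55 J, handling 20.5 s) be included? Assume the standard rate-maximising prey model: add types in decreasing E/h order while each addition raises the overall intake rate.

Intake rate on the current diet: R = (0.016×10.6 + 0.01×5.36) / (1 + 0.016×47.9 + 0.01×13.8) = 0.2232/1.904 = 0.1172 J/s.
moths: E/h = 3.55/20.5 = 0.1732 J/s.
Since 0.1732 > R, including moths increases the long-run rate.

Yes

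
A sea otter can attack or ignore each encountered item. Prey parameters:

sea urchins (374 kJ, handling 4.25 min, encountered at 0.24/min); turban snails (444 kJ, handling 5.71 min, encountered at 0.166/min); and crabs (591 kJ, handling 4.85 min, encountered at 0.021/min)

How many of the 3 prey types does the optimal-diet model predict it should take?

Rank by E/h (kJ/min): crabs 122, sea urchins 88, turban snails 77.8. Include each in turn until the next type's E/h falls below the running intake rate.
Rate on top 1: 11.26. sea urchins: 88 > 11.26 → include.
Rate on top 2: 48.15. turban snails: 77.8 > 48.15 → include.
Optimal diet: crabs, sea urchins, turban snails — 3 of 3 types.

3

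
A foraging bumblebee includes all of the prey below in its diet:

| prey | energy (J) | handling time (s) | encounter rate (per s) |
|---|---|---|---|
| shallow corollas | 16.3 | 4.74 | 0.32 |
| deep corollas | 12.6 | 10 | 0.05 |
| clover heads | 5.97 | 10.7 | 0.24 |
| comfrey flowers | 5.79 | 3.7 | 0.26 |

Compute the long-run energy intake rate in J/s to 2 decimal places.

1.34 J/s

Energy encountered per unit search time: 0.32×16.3 + 0.05×12.6 + 0.24×5.97 + 0.26×5.79 = 8.784 J/s.
Handling time per unit search time: 0.32×4.74 + 0.05×10 + 0.24×10.7 + 0.26×3.7 = 5.547.
Rate = 8.784/(1 + 5.547) = 1.342 J/s.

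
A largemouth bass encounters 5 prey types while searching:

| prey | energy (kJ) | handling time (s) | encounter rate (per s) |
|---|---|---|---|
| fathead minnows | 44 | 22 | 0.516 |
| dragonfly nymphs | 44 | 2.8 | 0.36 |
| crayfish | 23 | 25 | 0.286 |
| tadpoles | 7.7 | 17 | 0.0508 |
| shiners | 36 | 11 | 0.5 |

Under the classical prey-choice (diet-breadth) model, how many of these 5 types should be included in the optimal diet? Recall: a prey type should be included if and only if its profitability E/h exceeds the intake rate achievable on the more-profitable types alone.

1

Rank by E/h (kJ/s): dragonfly nymphs 15.7, shiners 3.27, fathead minnows 2, crayfish 0.92, tadpoles 0.453. Include each in turn until the next type's E/h falls below the running intake rate.
Rate on top 1: 7.888. shiners: 3.27 < 7.888 → exclude; stop.
Optimal diet: dragonfly nymphs — 1 of 5 types.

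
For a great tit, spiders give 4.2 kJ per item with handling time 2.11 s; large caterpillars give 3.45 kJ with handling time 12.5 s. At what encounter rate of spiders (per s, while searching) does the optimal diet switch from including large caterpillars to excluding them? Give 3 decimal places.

0.076 per s

At the threshold, the rate on spiders alone equals the profitability of large caterpillars: λ·4.2/(1 + λ·2.11) = 3.45/12.5 = 0.276.
Rearranging, λ(4.2 − 0.276×2.11) = 0.276, so λ = 0.276/3.618 = 0.07629 per s.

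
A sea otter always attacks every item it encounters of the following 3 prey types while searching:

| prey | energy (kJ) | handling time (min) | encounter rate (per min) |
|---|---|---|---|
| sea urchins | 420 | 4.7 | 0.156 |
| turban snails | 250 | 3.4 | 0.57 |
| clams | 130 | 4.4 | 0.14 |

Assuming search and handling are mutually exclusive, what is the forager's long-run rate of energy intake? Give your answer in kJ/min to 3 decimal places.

Energy encountered per unit search time: 0.156×420 + 0.57×250 + 0.14×130 = 226.2 kJ/min.
Handling time per unit search time: 0.156×4.7 + 0.57×3.4 + 0.14×4.4 = 3.287.
Rate = 226.2/(1 + 3.287) = 52.77 kJ/min.

52.766 kJ/min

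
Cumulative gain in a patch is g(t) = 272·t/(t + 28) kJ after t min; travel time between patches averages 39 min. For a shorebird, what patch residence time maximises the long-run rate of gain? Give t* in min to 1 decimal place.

33.0 min

Maximise g(t)/(T+t): set derivative to zero → g'(t)(T+t) = g(t).
g'(t) = 272·28/(t + 28)². Setting 272·28/(t+28)² = 272t/[(t+28)(39+t)] gives 28(39+t) = t(t+28), so t² = 28×39 = 1092.
t* = √1092 = 33.05 min.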